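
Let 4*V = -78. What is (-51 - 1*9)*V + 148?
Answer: 1318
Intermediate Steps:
V = -39/2 (V = (¼)*(-78) = -39/2 ≈ -19.500)
(-51 - 1*9)*V + 148 = (-51 - 1*9)*(-39/2) + 148 = (-51 - 9)*(-39/2) + 148 = -60*(-39/2) + 148 = 1170 + 148 = 1318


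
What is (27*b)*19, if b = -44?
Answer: -22572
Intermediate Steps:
(27*b)*19 = (27*(-44))*19 = -1188*19 = -22572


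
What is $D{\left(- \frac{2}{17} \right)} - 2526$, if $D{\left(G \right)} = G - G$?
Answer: $-2526$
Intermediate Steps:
$D{\left(G \right)} = 0$
$D{\left(- \frac{2}{17} \right)} - 2526 = 0 - 2526 = -2526$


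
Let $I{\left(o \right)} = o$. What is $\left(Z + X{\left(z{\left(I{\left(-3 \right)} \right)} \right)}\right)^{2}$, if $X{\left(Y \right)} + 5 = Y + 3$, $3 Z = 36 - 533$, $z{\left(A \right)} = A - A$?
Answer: $\frac{253009}{9} \approx 28112.0$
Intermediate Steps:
$z{\left(A \right)} = 0$
$Z = - \frac{497}{3}$ ($Z = \frac{36 - 533}{3} = \frac{1}{3} \left(-497\right) = - \frac{497}{3} \approx -165.67$)
$X{\left(Y \right)} = -2 + Y$ ($X{\left(Y \right)} = -5 + \left(Y + 3\right) = -5 + \left(3 + Y\right) = -2 + Y$)
$\left(Z + X{\left(z{\left(I{\left(-3 \right)} \right)} \right)}\right)^{2} = \left(- \frac{497}{3} + \left(-2 + 0\right)\right)^{2} = \left(- \frac{497}{3} - 2\right)^{2} = \left(- \frac{503}{3}\right)^{2} = \frac{253009}{9}$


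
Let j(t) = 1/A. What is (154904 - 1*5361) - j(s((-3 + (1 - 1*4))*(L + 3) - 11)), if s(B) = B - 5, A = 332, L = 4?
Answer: 49648275/332 ≈ 1.4954e+5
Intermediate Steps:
s(B) = -5 + B
j(t) = 1/332
(154904 - 1*5361) - j(s((-3 + (1 - 1*4))*(L + 3) - 11)) = (154904 - 1*5361) - 1*1/332 = (154904 - 5361) - 1/332 = 149543 - 1/332 = 49648275/332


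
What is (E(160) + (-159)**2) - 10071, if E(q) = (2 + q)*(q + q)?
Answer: 67050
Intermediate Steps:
E(q) = 2*q*(2 + q) (E(q) = (2 + q)*(2*q) = 2*q*(2 + q))
(E(160) + (-159)**2) - 10071 = (2*160*(2 + 160) + (-159)**2) - 10071 = (2*160*162 + 25281) - 10071 = (51840 + 25281) - 10071 = 77121 - 10071 = 67050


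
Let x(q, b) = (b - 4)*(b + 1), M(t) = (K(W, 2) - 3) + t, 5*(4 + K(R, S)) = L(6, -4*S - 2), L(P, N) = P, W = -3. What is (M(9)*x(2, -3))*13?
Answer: 2912/5 ≈ 582.40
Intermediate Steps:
K(R, S) = -14/5 (K(R, S) = -4 + (⅕)*6 = -4 + 6/5 = -14/5)
M(t) = -29/5 + t (M(t) = (-14/5 - 3) + t = -29/5 + t)
x(q, b) = (1 + b)*(-4 + b) (x(q, b) = (-4 + b)*(1 + b) = (1 + b)*(-4 + b))
(M(9)*x(2, -3))*13 = ((-29/5 + 9)*(-4 + (-3)² - 3*(-3)))*13 = (16*(-4 + 9 + 9)/5)*13 = ((16/5)*14)*13 = (224/5)*13 = 2912/5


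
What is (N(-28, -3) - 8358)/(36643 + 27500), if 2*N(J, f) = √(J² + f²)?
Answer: -2786/21381 + √793/128286 ≈ -0.13008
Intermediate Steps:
N(J, f) = √(J² + f²)/2
(N(-28, -3) - 8358)/(36643 + 27500) = (√((-28)² + (-3)²)/2 - 8358)/(36643 + 27500) = (√(784 + 9)/2 - 8358)/64143 = (√793/2 - 8358)*(1/64143) = (-8358 + √793/2)*(1/64143) = -2786/21381 + √793/128286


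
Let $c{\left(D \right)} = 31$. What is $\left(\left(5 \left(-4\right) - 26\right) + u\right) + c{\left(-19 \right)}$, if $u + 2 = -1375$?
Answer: $-1392$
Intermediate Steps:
$u = -1377$ ($u = -2 - 1375 = -1377$)
$\left(\left(5 \left(-4\right) - 26\right) + u\right) + c{\left(-19 \right)} = \left(\left(5 \left(-4\right) - 26\right) - 1377\right) + 31 = \left(\left(-20 - 26\right) - 1377\right) + 31 = \left(-46 - 1377\right) + 31 = -1423 + 31 = -1392$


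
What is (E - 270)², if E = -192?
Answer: 213444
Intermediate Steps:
(E - 270)² = (-192 - 270)² = (-462)² = 213444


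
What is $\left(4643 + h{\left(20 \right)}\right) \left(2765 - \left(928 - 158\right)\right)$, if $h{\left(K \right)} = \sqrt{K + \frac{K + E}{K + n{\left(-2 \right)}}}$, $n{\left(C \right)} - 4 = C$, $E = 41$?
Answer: $9262785 + \frac{1995 \sqrt{11022}}{22} \approx 9.2723 \cdot 10^{6}$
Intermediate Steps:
$n{\left(C \right)} = 4 + C$
$h{\left(K \right)} = \sqrt{K + \frac{41 + K}{2 + K}}$ ($h{\left(K \right)} = \sqrt{K + \frac{K + 41}{K + \left(4 - 2\right)}} = \sqrt{K + \frac{41 + K}{K + 2}} = \sqrt{K + \frac{41 + K}{2 + K}}$)
$\left(4643 + h{\left(20 \right)}\right) \left(2765 - \left(928 - 158\right)\right) = \left(4643 + \sqrt{\frac{41 + 20 + 20 \left(2 + 20\right)}{2 + 20}}\right) \left(2765 - \left(928 - 158\right)\right) = \left(4643 + \sqrt{\frac{41 + 20 + 20 \cdot 22}{22}}\right) \left(2765 - 770\right) = \left(4643 + \sqrt{\frac{41 + 20 + 440}{22}}\right) \left(2765 - 770\right) = \left(4643 + \sqrt{\frac{1}{22} \cdot 501}\right) \left(2765 + \left(-1789 + 1019\right)\right) = \left(4643 + \sqrt{\frac{501}{22}}\right) \left(2765 - 770\right) = \left(4643 + \frac{\sqrt{11022}}{22}\right) 1995 = 9262785 + \frac{1995 \sqrt{11022}}{22}$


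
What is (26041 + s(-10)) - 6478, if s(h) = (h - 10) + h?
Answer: 19533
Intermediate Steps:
s(h) = -10 + 2*h (s(h) = (-10 + h) + h = -10 + 2*h)
(26041 + s(-10)) - 6478 = (26041 + (-10 + 2*(-10))) - 6478 = (26041 + (-10 - 20)) - 6478 = (26041 - 30) - 6478 = 26011 - 6478 = 19533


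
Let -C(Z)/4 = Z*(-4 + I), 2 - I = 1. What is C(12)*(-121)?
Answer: -17424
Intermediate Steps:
I = 1 (I = 2 - 1*1 = 2 - 1 = 1)
C(Z) = 12*Z (C(Z) = -4*Z*(-4 + 1) = -4*Z*(-3) = -(-12)*Z = 12*Z)
C(12)*(-121) = (12*12)*(-121) = 144*(-121) = -17424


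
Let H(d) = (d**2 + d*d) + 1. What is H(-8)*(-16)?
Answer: -2064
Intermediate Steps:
H(d) = 1 + 2*d**2 (H(d) = (d**2 + d**2) + 1 = 2*d**2 + 1 = 1 + 2*d**2)
H(-8)*(-16) = (1 + 2*(-8)**2)*(-16) = (1 + 2*64)*(-16) = (1 + 128)*(-16) = 129*(-16) = -2064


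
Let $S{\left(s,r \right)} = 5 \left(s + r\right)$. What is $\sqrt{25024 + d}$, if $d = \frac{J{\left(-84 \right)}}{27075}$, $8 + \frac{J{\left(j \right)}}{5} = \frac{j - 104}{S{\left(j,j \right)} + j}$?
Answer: $\frac{\sqrt{12051132924215}}{21945} \approx 158.19$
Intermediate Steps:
$S{\left(s,r \right)} = 5 r + 5 s$ ($S{\left(s,r \right)} = 5 \left(r + s\right) = 5 r + 5 s$)
$J{\left(j \right)} = -40 + \frac{5 \left(-104 + j\right)}{11 j}$ ($J{\left(j \right)} = -40 + 5 \frac{j - 104}{\left(5 j + 5 j\right) + j} = -40 + 5 \frac{-104 + j}{10 j + j} = -40 + 5 \frac{-104 + j}{11 j} = -40 + \frac{5 \left(-104 + j\right)}{11 j}$)
$d = - \frac{1801}{1250865}$ ($d = \frac{\frac{5}{11} \frac{1}{-84} \left(-104 - -7308\right)}{27075} = \frac{5}{11} \left(- \frac{1}{84}\right) \left(-104 + 7308\right) \frac{1}{27075} = \frac{5}{11} \left(- \frac{1}{84}\right) 7204 \cdot \frac{1}{27075} = \left(- \frac{9005}{231}\right) \frac{1}{27075} = - \frac{1801}{1250865} \approx -0.0014398$)
$\sqrt{25024 + d} = \sqrt{25024 - \frac{1801}{1250865}} = \sqrt{\frac{31301643959}{1250865}} = \frac{\sqrt{12051132924215}}{21945}$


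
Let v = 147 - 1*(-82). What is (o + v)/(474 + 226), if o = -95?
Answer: 67/350 ≈ 0.19143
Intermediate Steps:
v = 229 (v = 147 + 82 = 229)
(o + v)/(474 + 226) = (-95 + 229)/(474 + 226) = 134/700 = 134*(1/700) = 67/350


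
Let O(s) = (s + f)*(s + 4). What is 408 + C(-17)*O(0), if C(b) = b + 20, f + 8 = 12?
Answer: 456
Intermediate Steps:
f = 4 (f = -8 + 12 = 4)
O(s) = (4 + s)² (O(s) = (s + 4)*(s + 4) = (4 + s)*(4 + s) = (4 + s)²)
C(b) = 20 + b
408 + C(-17)*O(0) = 408 + (20 - 17)*(16 + 0² + 8*0) = 408 + 3*(16 + 0 + 0) = 408 + 3*16 = 408 + 48 = 456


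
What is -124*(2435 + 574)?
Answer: -373116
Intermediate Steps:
-124*(2435 + 574) = -124*3009 = -373116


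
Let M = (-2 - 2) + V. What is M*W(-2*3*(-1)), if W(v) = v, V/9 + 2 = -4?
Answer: -348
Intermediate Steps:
V = -54 (V = -18 + 9*(-4) = -18 - 36 = -54)
M = -58 (M = (-2 - 2) - 54 = -4 - 54 = -58)
M*W(-2*3*(-1)) = -58*(-2*3)*(-1) = -(-348)*(-1) = -58*6 = -348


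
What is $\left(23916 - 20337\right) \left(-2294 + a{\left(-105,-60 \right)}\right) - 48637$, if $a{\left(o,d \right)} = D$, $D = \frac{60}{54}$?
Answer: $- \frac{24764659}{3} \approx -8.2549 \cdot 10^{6}$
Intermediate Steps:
$D = \frac{10}{9}$ ($D = 60 \cdot \frac{1}{54} = \frac{10}{9} \approx 1.1111$)
$a{\left(o,d \right)} = \frac{10}{9}$
$\left(23916 - 20337\right) \left(-2294 + a{\left(-105,-60 \right)}\right) - 48637 = \left(23916 - 20337\right) \left(-2294 + \frac{10}{9}\right) - 48637 = 3579 \left(- \frac{20636}{9}\right) - 48637 = - \frac{24618748}{3} - 48637 = - \frac{24764659}{3}$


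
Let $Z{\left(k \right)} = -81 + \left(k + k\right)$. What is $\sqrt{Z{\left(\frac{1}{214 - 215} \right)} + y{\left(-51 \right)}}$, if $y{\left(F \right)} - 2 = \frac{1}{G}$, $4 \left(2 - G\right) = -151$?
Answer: $\frac{5 i \sqrt{81885}}{159} \approx 8.9986 i$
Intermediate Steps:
$G = \frac{159}{4}$ ($G = 2 - - \frac{151}{4} = 2 + \frac{151}{4} = \frac{159}{4} \approx 39.75$)
$y{\left(F \right)} = \frac{322}{159}$ ($y{\left(F \right)} = 2 + \frac{1}{\frac{159}{4}} = 2 + \frac{4}{159} = \frac{322}{159}$)
$Z{\left(k \right)} = -81 + 2 k$
$\sqrt{Z{\left(\frac{1}{214 - 215} \right)} + y{\left(-51 \right)}} = \sqrt{\left(-81 + \frac{2}{214 - 215}\right) + \frac{322}{159}} = \sqrt{\left(-81 + \frac{2}{-1}\right) + \frac{322}{159}} = \sqrt{\left(-81 + 2 \left(-1\right)\right) + \frac{322}{159}} = \sqrt{\left(-81 - 2\right) + \frac{322}{159}} = \sqrt{-83 + \frac{322}{159}} = \sqrt{- \frac{12875}{159}} = \frac{5 i \sqrt{81885}}{159}$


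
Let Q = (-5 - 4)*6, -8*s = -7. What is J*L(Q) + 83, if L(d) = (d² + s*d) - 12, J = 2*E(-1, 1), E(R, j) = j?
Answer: 11593/2 ≈ 5796.5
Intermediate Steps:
s = 7/8 (s = -⅛*(-7) = 7/8 ≈ 0.87500)
Q = -54 (Q = -9*6 = -54)
J = 2 (J = 2*1 = 2)
L(d) = -12 + d² + 7*d/8 (L(d) = (d² + 7*d/8) - 12 = -12 + d² + 7*d/8)
J*L(Q) + 83 = 2*(-12 + (-54)² + (7/8)*(-54)) + 83 = 2*(-12 + 2916 - 189/4) + 83 = 2*(11427/4) + 83 = 11427/2 + 83 = 11593/2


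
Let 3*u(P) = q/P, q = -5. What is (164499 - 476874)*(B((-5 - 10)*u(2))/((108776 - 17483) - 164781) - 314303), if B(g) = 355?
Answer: 2405027106178375/24496 ≈ 9.8180e+10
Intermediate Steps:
u(P) = -5/(3*P) (u(P) = (-5/P)/3 = -5/(3*P))
(164499 - 476874)*(B((-5 - 10)*u(2))/((108776 - 17483) - 164781) - 314303) = (164499 - 476874)*(355/((108776 - 17483) - 164781) - 314303) = -312375*(355/(91293 - 164781) - 314303) = -312375*(355/(-73488) - 314303) = -312375*(355*(-1/73488) - 314303) = -312375*(-355/73488 - 314303) = -312375*(-23097499219/73488) = 2405027106178375/24496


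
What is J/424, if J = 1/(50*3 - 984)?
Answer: -1/353616 ≈ -2.8279e-6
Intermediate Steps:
J = -1/834 (J = 1/(150 - 984) = 1/(-834) = -1/834 ≈ -0.0011990)
J/424 = -1/834/424 = -1/834*1/424 = -1/353616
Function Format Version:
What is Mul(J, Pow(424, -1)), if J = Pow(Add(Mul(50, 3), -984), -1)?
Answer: Rational(-1, 353616) ≈ -2.8279e-6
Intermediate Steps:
J = Rational(-1, 834) (J = Pow(Add(150, -984), -1) = Pow(-834, -1) = Rational(-1, 834) ≈ -0.0011990)
Mul(J, Pow(424, -1)) = Mul(Rational(-1, 834), Pow(424, -1)) = Mul(Rational(-1, 834), Rational(1, 424)) = Rational(-1, 353616)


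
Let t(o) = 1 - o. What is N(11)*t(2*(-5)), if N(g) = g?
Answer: 121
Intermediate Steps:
N(11)*t(2*(-5)) = 11*(1 - 2*(-5)) = 11*(1 - 1*(-10)) = 11*(1 + 10) = 11*11 = 121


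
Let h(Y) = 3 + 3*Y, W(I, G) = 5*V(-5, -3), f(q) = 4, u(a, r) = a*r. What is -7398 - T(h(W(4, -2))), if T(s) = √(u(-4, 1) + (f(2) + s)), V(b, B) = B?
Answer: -7398 - I*√42 ≈ -7398.0 - 6.4807*I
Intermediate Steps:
W(I, G) = -15 (W(I, G) = 5*(-3) = -15)
T(s) = √s (T(s) = √(-4*1 + (4 + s)) = √(-4 + (4 + s)) = √s)
-7398 - T(h(W(4, -2))) = -7398 - √(3 + 3*(-15)) = -7398 - √(3 - 45) = -7398 - √(-42) = -7398 - I*√42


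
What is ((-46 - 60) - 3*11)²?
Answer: 19321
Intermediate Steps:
((-46 - 60) - 3*11)² = (-106 - 33)² = (-139)² = 19321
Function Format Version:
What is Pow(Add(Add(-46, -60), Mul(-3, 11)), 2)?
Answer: 19321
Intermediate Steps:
Pow(Add(Add(-46, -60), Mul(-3, 11)), 2) = Pow(Add(-106, -33), 2) = Pow(-139, 2) = 19321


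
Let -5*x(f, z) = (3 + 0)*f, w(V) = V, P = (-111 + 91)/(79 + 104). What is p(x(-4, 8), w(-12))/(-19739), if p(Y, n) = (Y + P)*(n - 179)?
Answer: 400336/18061185 ≈ 0.022166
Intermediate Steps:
P = -20/183 ≈ -0.10929
x(f, z) = -3*f/5 (x(f, z) = -(3 + 0)*f/5 = -3*f/5)
p(Y, n) = (-179 + n)*(-20/183 + Y) (p(Y, n) = (Y - 20/183)*(n - 179) = (-20/183 + Y)*(-179 + n) = (-179 + n)*(-20/183 + Y))
p(x(-4, 8), w(-12))/(-19739) = (3580/183 - (-537)*(-4)/5 - 20/183*(-12) - ⅗*(-4)*(-12))/(-19739) = (3580/183 - 179*12/5 + 80/61 + (12/5)*(-12))*(-1/19739) = (3580/183 - 2148/5 + 80/61 - 144/5)*(-1/19739) = -400336/915*(-1/19739) = 400336/18061185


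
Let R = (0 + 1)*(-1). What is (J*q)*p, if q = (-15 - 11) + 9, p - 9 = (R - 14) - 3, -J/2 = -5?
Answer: 1530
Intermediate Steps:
R = -1 (R = 1*(-1) = -1)
J = 10 (J = -2*(-5) = 10)
p = -9 (p = 9 + ((-1 - 14) - 3) = 9 + (-15 - 3) = 9 - 18 = -9)
q = -17 (q = -26 + 9 = -17)
(J*q)*p = (10*(-17))*(-9) = -170*(-9) = 1530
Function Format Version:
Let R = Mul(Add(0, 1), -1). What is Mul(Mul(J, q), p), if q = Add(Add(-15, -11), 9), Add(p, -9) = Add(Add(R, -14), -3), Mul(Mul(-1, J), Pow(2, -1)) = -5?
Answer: 1530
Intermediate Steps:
R = -1 (R = Mul(1, -1) = -1)
J = 10 (J = Mul(-2, -5) = 10)
p = -9 (p = Add(9, Add(Add(-1, -14), -3)) = Add(9, Add(-15, -3)) = Add(9, -18) = -9)
q = -17 (q = Add(-26, 9) = -17)
Mul(Mul(J, q), p) = Mul(Mul(10, -17), -9) = Mul(-170, -9) = 1530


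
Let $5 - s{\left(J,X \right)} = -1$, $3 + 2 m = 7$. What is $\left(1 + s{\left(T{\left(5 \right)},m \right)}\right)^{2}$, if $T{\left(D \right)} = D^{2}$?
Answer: $49$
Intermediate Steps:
$m = 2$ ($m = - \frac{3}{2} + \frac{1}{2} \cdot 7 = - \frac{3}{2} + \frac{7}{2} = 2$)
$s{\left(J,X \right)} = 6$ ($s{\left(J,X \right)} = 5 - -1 = 5 + 1 = 6$)
$\left(1 + s{\left(T{\left(5 \right)},m \right)}\right)^{2} = \left(1 + 6\right)^{2} = 7^{2} = 49$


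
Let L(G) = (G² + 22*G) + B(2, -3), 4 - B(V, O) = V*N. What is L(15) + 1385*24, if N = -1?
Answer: 33801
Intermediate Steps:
B(V, O) = 4 + V (B(V, O) = 4 - V*(-1) = 4 - (-1)*V = 4 + V)
L(G) = 6 + G² + 22*G (L(G) = (G² + 22*G) + (4 + 2) = (G² + 22*G) + 6 = 6 + G² + 22*G)
L(15) + 1385*24 = (6 + 15² + 22*15) + 1385*24 = (6 + 225 + 330) + 33240 = 561 + 33240 = 33801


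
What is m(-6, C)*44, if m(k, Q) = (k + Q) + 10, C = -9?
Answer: -220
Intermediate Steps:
m(k, Q) = 10 + Q + k (m(k, Q) = (Q + k) + 10 = 10 + Q + k)
m(-6, C)*44 = (10 - 9 - 6)*44 = -5*44 = -220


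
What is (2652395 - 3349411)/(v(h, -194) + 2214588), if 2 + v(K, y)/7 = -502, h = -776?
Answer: -174254/552765 ≈ -0.31524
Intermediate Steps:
v(K, y) = -3528 (v(K, y) = -14 + 7*(-502) = -14 - 3514 = -3528)
(2652395 - 3349411)/(v(h, -194) + 2214588) = (2652395 - 3349411)/(-3528 + 2214588) = -697016/2211060 = -697016*1/2211060 = -174254/552765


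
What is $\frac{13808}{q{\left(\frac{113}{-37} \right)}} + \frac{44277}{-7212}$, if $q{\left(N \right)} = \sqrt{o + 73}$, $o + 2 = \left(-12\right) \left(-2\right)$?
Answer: $- \frac{14759}{2404} + \frac{13808 \sqrt{95}}{95} \approx 1410.5$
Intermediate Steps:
$o = 22$ ($o = -2 - -24 = -2 + 24 = 22$)
$q{\left(N \right)} = \sqrt{95}$ ($q{\left(N \right)} = \sqrt{22 + 73} = \sqrt{95}$)
$\frac{13808}{q{\left(\frac{113}{-37} \right)}} + \frac{44277}{-7212} = \frac{13808}{\sqrt{95}} + \frac{44277}{-7212} = 13808 \frac{\sqrt{95}}{95} + 44277 \left(- \frac{1}{7212}\right) = \frac{13808 \sqrt{95}}{95} - \frac{14759}{2404} = - \frac{14759}{2404} + \frac{13808 \sqrt{95}}{95}$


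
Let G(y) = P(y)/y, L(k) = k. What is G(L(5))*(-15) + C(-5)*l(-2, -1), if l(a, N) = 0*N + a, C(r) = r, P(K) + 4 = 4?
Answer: 10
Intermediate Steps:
P(K) = 0 (P(K) = -4 + 4 = 0)
l(a, N) = a (l(a, N) = 0 + a = a)
G(y) = 0 (G(y) = 0/y = 0)
G(L(5))*(-15) + C(-5)*l(-2, -1) = 0*(-15) - 5*(-2) = 0 + 10 = 10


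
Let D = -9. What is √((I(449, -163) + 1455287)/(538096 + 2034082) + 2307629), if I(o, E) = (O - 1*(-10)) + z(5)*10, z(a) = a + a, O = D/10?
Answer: √381687679858631873545/12860890 ≈ 1519.1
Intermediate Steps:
O = -9/10 ≈ -0.90000
z(a) = 2*a
I(o, E) = 1091/10 (I(o, E) = (-9/10 - 1*(-10)) + (2*5)*10 = (-9/10 + 10) + 10*10 = 91/10 + 100 = 1091/10)
√((I(449, -163) + 1455287)/(538096 + 2034082) + 2307629) = √((1091/10 + 1455287)/(538096 + 2034082) + 2307629) = √((14553961/10)/2572178 + 2307629) = √((14553961/10)*(1/2572178) + 2307629) = √(14553961/25721780 + 2307629) = √(59356340013581/25721780) = √381687679858631873545/12860890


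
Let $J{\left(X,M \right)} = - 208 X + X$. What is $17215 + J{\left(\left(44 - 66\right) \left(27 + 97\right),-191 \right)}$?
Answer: $581911$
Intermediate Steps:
$J{\left(X,M \right)} = - 207 X$
$17215 + J{\left(\left(44 - 66\right) \left(27 + 97\right),-191 \right)} = 17215 - 207 \left(44 - 66\right) \left(27 + 97\right) = 17215 - 207 \left(\left(-22\right) 124\right) = 17215 - -564696 = 17215 + 564696 = 581911$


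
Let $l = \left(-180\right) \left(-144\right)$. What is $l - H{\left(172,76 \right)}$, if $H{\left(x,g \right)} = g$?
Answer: $25844$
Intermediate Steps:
$l = 25920$
$l - H{\left(172,76 \right)} = 25920 - 76 = 25844$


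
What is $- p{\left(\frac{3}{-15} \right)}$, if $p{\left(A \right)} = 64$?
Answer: $-64$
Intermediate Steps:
$- p{\left(\frac{3}{-15} \right)} = \left(-1\right) 64 = -64$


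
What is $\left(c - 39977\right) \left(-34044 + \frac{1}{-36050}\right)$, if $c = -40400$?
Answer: $\frac{98645582977777}{36050} \approx 2.7364 \cdot 10^{9}$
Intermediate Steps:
$\left(c - 39977\right) \left(-34044 + \frac{1}{-36050}\right) = \left(-40400 - 39977\right) \left(-34044 + \frac{1}{-36050}\right) = - 80377 \left(-34044 - \frac{1}{36050}\right) = \left(-80377\right) \left(- \frac{1227286201}{36050}\right) = \frac{98645582977777}{36050}$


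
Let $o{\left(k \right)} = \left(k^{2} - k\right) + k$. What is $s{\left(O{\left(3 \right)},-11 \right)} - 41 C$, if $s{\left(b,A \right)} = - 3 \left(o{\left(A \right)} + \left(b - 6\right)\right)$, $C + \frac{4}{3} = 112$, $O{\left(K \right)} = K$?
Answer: $- \frac{14674}{3} \approx -4891.3$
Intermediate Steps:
$o{\left(k \right)} = k^{2}$
$C = \frac{332}{3}$ ($C = - \frac{4}{3} + 112 = \frac{332}{3} \approx 110.67$)
$s{\left(b,A \right)} = 18 - 3 b - 3 A^{2}$ ($s{\left(b,A \right)} = - 3 \left(A^{2} + \left(b - 6\right)\right) = - 3 \left(A^{2} + \left(-6 + b\right)\right) = - 3 \left(-6 + b + A^{2}\right) = 18 - 3 b - 3 A^{2}$)
$s{\left(O{\left(3 \right)},-11 \right)} - 41 C = \left(18 - 9 - 3 \left(-11\right)^{2}\right) - \frac{13612}{3} = \left(18 - 9 - 363\right) - \frac{13612}{3} = -354 - \frac{13612}{3} = - \frac{14674}{3}$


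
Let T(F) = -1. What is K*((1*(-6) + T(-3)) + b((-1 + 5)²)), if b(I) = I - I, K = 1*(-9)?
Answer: 63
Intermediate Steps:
K = -9
b(I) = 0
K*((1*(-6) + T(-3)) + b((-1 + 5)²)) = -9*((1*(-6) - 1) + 0) = -9*((-6 - 1) + 0) = -9*(-7 + 0) = -9*(-7) = 63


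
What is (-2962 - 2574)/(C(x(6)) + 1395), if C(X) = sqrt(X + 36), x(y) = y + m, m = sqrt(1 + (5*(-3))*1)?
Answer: -5536/(1395 + sqrt(42 + I*sqrt(14))) ≈ -3.9501 + 0.00081283*I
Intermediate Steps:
m = I*sqrt(14) (m = sqrt(1 - 15*1) = sqrt(1 - 15) = sqrt(-14) = I*sqrt(14) ≈ 3.7417*I)
x(y) = y + I*sqrt(14)
C(X) = sqrt(36 + X)
(-2962 - 2574)/(C(x(6)) + 1395) = (-2962 - 2574)/(sqrt(36 + (6 + I*sqrt(14))) + 1395) = -5536/(sqrt(42 + I*sqrt(14)) + 1395) = -5536/(1395 + sqrt(42 + I*sqrt(14)))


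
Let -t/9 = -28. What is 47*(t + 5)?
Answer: 12079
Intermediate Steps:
t = 252 (t = -9*(-28) = 252)
47*(t + 5) = 47*(252 + 5) = 47*257 = 12079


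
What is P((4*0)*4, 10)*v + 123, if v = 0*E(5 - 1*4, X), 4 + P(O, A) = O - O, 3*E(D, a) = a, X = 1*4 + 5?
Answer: 123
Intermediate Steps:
X = 9 (X = 4 + 5 = 9)
E(D, a) = a/3
P(O, A) = -4 (P(O, A) = -4 + (O - O) = -4 + 0 = -4)
v = 0 (v = 0*((1/3)*9) = 0*3 = 0)
P((4*0)*4, 10)*v + 123 = -4*0 + 123 = 0 + 123 = 123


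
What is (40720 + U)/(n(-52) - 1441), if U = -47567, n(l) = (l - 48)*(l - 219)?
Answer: -6847/25659 ≈ -0.26685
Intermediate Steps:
n(l) = (-219 + l)*(-48 + l) (n(l) = (-48 + l)*(-219 + l) = (-219 + l)*(-48 + l))
(40720 + U)/(n(-52) - 1441) = (40720 - 47567)/((10512 + (-52)² - 267*(-52)) - 1441) = -6847/((10512 + 2704 + 13884) - 1441) = -6847/(27100 - 1441) = -6847/25659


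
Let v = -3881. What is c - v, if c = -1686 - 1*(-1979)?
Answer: 4174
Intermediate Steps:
c = 293 (c = -1686 + 1979 = 293)
c - v = 293 - 1*(-3881) = 293 + 3881 = 4174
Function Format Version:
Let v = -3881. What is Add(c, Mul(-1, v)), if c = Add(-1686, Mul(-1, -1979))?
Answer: 4174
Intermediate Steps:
c = 293 (c = Add(-1686, 1979) = 293)
Add(c, Mul(-1, v)) = Add(293, Mul(-1, -3881)) = Add(293, 3881) = 4174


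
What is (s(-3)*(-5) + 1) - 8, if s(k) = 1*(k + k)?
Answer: 23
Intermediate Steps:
s(k) = 2*k (s(k) = 1*(2*k) = 2*k)
(s(-3)*(-5) + 1) - 8 = ((2*(-3))*(-5) + 1) - 8 = (-6*(-5) + 1) - 8 = (30 + 1) - 8 = 31 - 8 = 23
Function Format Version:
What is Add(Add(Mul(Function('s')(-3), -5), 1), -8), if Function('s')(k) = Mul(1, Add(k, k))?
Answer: 23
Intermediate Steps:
Function('s')(k) = Mul(2, k) (Function('s')(k) = Mul(1, Mul(2, k)) = Mul(2, k))
Add(Add(Mul(Function('s')(-3), -5), 1), -8) = Add(Add(Mul(Mul(2, -3), -5), 1), -8) = Add(Add(Mul(-6, -5), 1), -8) = Add(Add(30, 1), -8) = Add(31, -8) = 23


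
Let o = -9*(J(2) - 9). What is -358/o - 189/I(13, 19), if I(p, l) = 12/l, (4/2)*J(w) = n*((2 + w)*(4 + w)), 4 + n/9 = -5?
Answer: -10569745/35316 ≈ -299.29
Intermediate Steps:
n = -81 (n = -36 + 9*(-5) = -36 - 45 = -81)
J(w) = -81*(2 + w)*(4 + w)/2 (J(w) = (-81*(2 + w)*(4 + w))/2 = -81*(2 + w)*(4 + w)/2)
o = 8829 (o = -9*((-324 - 243*2 - 81/2*2²) - 9) = -9*((-324 - 486 - 81/2*4) - 9) = -9*((-324 - 486 - 162) - 9) = -9*(-972 - 9) = -9*(-981) = 8829)
-358/o - 189/I(13, 19) = -358/8829 - 189/(12/19) = -358*1/8829 - 189/(12*(1/19)) = -358/8829 - 189/12/19 = -358/8829 - 189*19/12 = -358/8829 - 1197/4 = -10569745/35316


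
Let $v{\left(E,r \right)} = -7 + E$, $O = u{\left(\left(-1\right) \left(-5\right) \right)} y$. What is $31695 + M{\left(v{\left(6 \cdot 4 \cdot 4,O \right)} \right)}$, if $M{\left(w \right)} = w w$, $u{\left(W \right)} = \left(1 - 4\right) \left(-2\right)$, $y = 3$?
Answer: $39616$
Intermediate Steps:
$u{\left(W \right)} = 6$ ($u{\left(W \right)} = \left(-3\right) \left(-2\right) = 6$)
$O = 18$ ($O = 6 \cdot 3 = 18$)
$M{\left(w \right)} = w^{2}$
$31695 + M{\left(v{\left(6 \cdot 4 \cdot 4,O \right)} \right)} = 31695 + \left(-7 + 6 \cdot 4 \cdot 4\right)^{2} = 31695 + \left(-7 + 6 \cdot 16\right)^{2} = 31695 + \left(-7 + 96\right)^{2} = 31695 + 89^{2} = 31695 + 7921 = 39616$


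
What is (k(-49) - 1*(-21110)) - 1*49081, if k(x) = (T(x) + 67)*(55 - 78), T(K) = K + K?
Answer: -27258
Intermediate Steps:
T(K) = 2*K
k(x) = -1541 - 46*x (k(x) = (2*x + 67)*(55 - 78) = (67 + 2*x)*(-23) = -1541 - 46*x)
(k(-49) - 1*(-21110)) - 1*49081 = ((-1541 - 46*(-49)) - 1*(-21110)) - 1*49081 = ((-1541 + 2254) + 21110) - 49081 = (713 + 21110) - 49081 = 21823 - 49081 = -27258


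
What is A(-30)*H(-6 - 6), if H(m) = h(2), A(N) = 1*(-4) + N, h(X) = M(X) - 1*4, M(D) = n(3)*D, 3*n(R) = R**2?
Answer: -68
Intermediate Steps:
n(R) = R**2/3
M(D) = 3*D (M(D) = ((1/3)*3**2)*D = ((1/3)*9)*D = 3*D)
h(X) = -4 + 3*X (h(X) = 3*X - 1*4 = 3*X - 4 = -4 + 3*X)
A(N) = -4 + N
H(m) = 2 (H(m) = -4 + 3*2 = -4 + 6 = 2)
A(-30)*H(-6 - 6) = (-4 - 30)*2 = -34*2 = -68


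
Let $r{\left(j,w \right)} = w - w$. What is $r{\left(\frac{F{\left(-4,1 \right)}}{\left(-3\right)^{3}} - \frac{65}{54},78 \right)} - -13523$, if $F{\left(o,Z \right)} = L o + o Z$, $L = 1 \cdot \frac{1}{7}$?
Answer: $13523$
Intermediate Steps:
$L = \frac{1}{7}$ ($L = 1 \cdot \frac{1}{7} = \frac{1}{7} \approx 0.14286$)
$F{\left(o,Z \right)} = \frac{o}{7} + Z o$ ($F{\left(o,Z \right)} = \frac{o}{7} + o Z = \frac{o}{7} + Z o$)
$r{\left(j,w \right)} = 0$
$r{\left(\frac{F{\left(-4,1 \right)}}{\left(-3\right)^{3}} - \frac{65}{54},78 \right)} - -13523 = 0 - -13523 = 0 + 13523 = 13523$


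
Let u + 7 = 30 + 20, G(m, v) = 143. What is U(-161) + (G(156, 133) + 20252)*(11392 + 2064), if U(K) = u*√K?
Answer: 274435120 + 43*I*√161 ≈ 2.7444e+8 + 545.61*I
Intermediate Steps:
u = 43 (u = -7 + (30 + 20) = -7 + 50 = 43)
U(K) = 43*√K
U(-161) + (G(156, 133) + 20252)*(11392 + 2064) = 43*√(-161) + (143 + 20252)*(11392 + 2064) = 43*(I*√161) + 20395*13456 = 43*I*√161 + 274435120 = 274435120 + 43*I*√161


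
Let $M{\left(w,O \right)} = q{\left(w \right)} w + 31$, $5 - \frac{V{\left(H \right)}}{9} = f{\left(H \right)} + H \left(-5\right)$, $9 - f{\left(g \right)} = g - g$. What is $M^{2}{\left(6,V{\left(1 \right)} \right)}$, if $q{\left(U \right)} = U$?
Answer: $4489$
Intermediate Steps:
$f{\left(g \right)} = 9$ ($f{\left(g \right)} = 9 - \left(g - g\right) = 9 - 0 = 9 + 0 = 9$)
$V{\left(H \right)} = -36 + 45 H$ ($V{\left(H \right)} = 45 - 9 \left(9 + H \left(-5\right)\right) = 45 - 9 \left(9 - 5 H\right) = 45 + \left(-81 + 45 H\right) = -36 + 45 H$)
$M{\left(w,O \right)} = 31 + w^{2}$ ($M{\left(w,O \right)} = w w + 31 = w^{2} + 31 = 31 + w^{2}$)
$M^{2}{\left(6,V{\left(1 \right)} \right)} = \left(31 + 6^{2}\right)^{2} = \left(31 + 36\right)^{2} = 67^{2} = 4489$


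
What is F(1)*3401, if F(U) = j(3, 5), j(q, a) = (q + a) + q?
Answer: 37411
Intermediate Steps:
j(q, a) = a + 2*q (j(q, a) = (a + q) + q = a + 2*q)
F(U) = 11 (F(U) = 5 + 2*3 = 5 + 6 = 11)
F(1)*3401 = 11*3401 = 37411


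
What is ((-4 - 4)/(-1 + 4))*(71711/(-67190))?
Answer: 286844/100785 ≈ 2.8461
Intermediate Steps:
((-4 - 4)/(-1 + 4))*(71711/(-67190)) = (-8/3)*(71711*(-1/67190)) = -8*⅓*(-71711/67190) = -8/3*(-71711/67190) = 286844/100785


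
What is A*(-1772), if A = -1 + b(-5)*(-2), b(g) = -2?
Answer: -5316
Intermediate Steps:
A = 3 (A = -1 - 2*(-2) = -1 + 4 = 3)
A*(-1772) = 3*(-1772) = -5316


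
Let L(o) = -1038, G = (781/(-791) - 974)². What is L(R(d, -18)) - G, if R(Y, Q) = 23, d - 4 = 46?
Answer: -595422033103/625681 ≈ -9.5164e+5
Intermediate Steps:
d = 50 (d = 4 + 46 = 50)
G = 594772576225/625681 (G = (781*(-1/791) - 974)² = (-781/791 - 974)² = (-771215/791)² = 594772576225/625681 ≈ 9.5060e+5)
L(R(d, -18)) - G = -1038 - 1*594772576225/625681 = -1038 - 594772576225/625681 = -595422033103/625681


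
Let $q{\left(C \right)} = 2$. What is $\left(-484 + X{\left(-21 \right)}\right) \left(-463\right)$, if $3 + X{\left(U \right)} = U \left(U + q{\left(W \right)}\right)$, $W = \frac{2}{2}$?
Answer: $40744$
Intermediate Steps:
$W = 1$ ($W = 2 \cdot \frac{1}{2} = 1$)
$X{\left(U \right)} = -3 + U \left(2 + U\right)$ ($X{\left(U \right)} = -3 + U \left(U + 2\right) = -3 + U \left(2 + U\right)$)
$\left(-484 + X{\left(-21 \right)}\right) \left(-463\right) = \left(-484 + \left(-3 + \left(-21\right)^{2} + 2 \left(-21\right)\right)\right) \left(-463\right) = \left(-484 - -396\right) \left(-463\right) = \left(-484 + 396\right) \left(-463\right) = \left(-88\right) \left(-463\right) = 40744$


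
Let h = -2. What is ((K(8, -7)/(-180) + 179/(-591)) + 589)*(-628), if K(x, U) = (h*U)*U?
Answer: -3280437442/8865 ≈ -3.7004e+5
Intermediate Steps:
K(x, U) = -2*U² (K(x, U) = (-2*U)*U = -2*U²)
((K(8, -7)/(-180) + 179/(-591)) + 589)*(-628) = ((-2*(-7)²/(-180) + 179/(-591)) + 589)*(-628) = ((-2*49*(-1/180) + 179*(-1/591)) + 589)*(-628) = ((-98*(-1/180) - 179/591) + 589)*(-628) = ((49/90 - 179/591) + 589)*(-628) = (4283/17730 + 589)*(-628) = (10447253/17730)*(-628) = -3280437442/8865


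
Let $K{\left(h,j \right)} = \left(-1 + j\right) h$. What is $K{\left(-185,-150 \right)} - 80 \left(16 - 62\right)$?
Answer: $31615$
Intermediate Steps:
$K{\left(h,j \right)} = h \left(-1 + j\right)$
$K{\left(-185,-150 \right)} - 80 \left(16 - 62\right) = - 185 \left(-1 - 150\right) - 80 \left(16 - 62\right) = \left(-185\right) \left(-151\right) - -3680 = 27935 + 3680 = 31615$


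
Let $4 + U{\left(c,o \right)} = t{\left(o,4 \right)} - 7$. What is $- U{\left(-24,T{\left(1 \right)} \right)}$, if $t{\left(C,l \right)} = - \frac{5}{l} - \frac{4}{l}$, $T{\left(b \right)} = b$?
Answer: $\frac{53}{4} \approx 13.25$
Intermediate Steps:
$t{\left(C,l \right)} = - \frac{9}{l}$
$U{\left(c,o \right)} = - \frac{53}{4}$ ($U{\left(c,o \right)} = -4 - \left(7 + \frac{9}{4}\right) = -4 - \frac{37}{4} = - \frac{53}{4}$)
$- U{\left(-24,T{\left(1 \right)} \right)} = \left(-1\right) \left(- \frac{53}{4}\right) = \frac{53}{4}$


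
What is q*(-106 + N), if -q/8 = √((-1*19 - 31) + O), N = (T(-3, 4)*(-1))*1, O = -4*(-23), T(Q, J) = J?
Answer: 880*√42 ≈ 5703.1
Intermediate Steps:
O = 92
N = -4 (N = (4*(-1))*1 = -4*1 = -4)
q = -8*√42 (q = -8*√((-1*19 - 31) + 92) = -8*√((-19 - 31) + 92) = -8*√(-50 + 92) = -8*√42 ≈ -51.846)
q*(-106 + N) = (-8*√42)*(-106 - 4) = -8*√42*(-110) = 880*√42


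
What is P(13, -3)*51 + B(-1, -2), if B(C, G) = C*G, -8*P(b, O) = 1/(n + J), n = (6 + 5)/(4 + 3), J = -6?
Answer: 853/248 ≈ 3.4395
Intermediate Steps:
n = 11/7 ≈ 1.5714
P(b, O) = 7/248 (P(b, O) = -1/(8*(11/7 - 6)) = -1/(8*(-31/7)) = -1/8*(-7/31) = 7/248)
P(13, -3)*51 + B(-1, -2) = (7/248)*51 - 1*(-2) = 357/248 + 2 = 853/248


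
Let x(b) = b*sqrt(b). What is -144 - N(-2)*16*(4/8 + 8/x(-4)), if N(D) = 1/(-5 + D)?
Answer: -1000/7 + 16*I/7 ≈ -142.86 + 2.2857*I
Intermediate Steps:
x(b) = b**(3/2)
-144 - N(-2)*16*(4/8 + 8/x(-4)) = -144 - 16/(-5 - 2)*(4/8 + 8/((-4)**(3/2))) = -144 - 16/(-7)*(4*(1/8) + 8/((-8*I))) = -144 - (-1/7*16)*(1/2 + 8*(I/8)) = -144 - (-16)*(1/2 + I)/7 = -144 - (-8/7 - 16*I/7) = -144 + (8/7 + 16*I/7) = -1000/7 + 16*I/7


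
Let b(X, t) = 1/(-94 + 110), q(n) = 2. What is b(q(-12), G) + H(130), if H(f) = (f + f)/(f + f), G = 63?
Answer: 17/16 ≈ 1.0625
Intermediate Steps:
H(f) = 1 (H(f) = (2*f)/((2*f)) = (2*f)*(1/(2*f)) = 1)
b(X, t) = 1/16
b(q(-12), G) + H(130) = 1/16 + 1 = 17/16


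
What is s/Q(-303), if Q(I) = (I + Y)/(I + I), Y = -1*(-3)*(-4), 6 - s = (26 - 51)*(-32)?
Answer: -160388/105 ≈ -1527.5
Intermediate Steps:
s = -794 (s = 6 - (26 - 51)*(-32) = 6 - (-25)*(-32) = 6 - 1*800 = 6 - 800 = -794)
Y = -12 (Y = 3*(-4) = -12)
Q(I) = (-12 + I)/(2*I) (Q(I) = (I - 12)/(I + I) = (-12 + I)/((2*I)) = (-12 + I)*(1/(2*I)) = (-12 + I)/(2*I))
s/Q(-303) = -794*(-606/(-12 - 303)) = -794/((½)*(-1/303)*(-315)) = -794/105/202 = -794*202/105 = -160388/105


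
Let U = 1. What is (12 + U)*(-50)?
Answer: -650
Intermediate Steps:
(12 + U)*(-50) = (12 + 1)*(-50) = 13*(-50) = -650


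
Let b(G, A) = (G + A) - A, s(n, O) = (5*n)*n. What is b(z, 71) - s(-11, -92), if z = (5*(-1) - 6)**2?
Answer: -484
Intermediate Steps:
s(n, O) = 5*n**2
z = 121 (z = (-5 - 6)**2 = (-11)**2 = 121)
b(G, A) = G (b(G, A) = (A + G) - A = G)
b(z, 71) - s(-11, -92) = 121 - 5*(-11)**2 = 121 - 5*121 = 121 - 1*605 = 121 - 605 = -484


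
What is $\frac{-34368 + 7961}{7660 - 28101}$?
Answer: $\frac{26407}{20441} \approx 1.2919$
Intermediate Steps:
$\frac{-34368 + 7961}{7660 - 28101} = - \frac{26407}{-20441} = \left(-26407\right) \left(- \frac{1}{20441}\right) = \frac{26407}{20441}$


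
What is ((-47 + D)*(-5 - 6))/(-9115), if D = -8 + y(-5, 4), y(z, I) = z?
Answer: -132/1823 ≈ -0.072408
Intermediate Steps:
D = -13 (D = -8 - 5 = -13)
((-47 + D)*(-5 - 6))/(-9115) = ((-47 - 13)*(-5 - 6))/(-9115) = -60*(-11)*(-1/9115) = 660*(-1/9115) = -132/1823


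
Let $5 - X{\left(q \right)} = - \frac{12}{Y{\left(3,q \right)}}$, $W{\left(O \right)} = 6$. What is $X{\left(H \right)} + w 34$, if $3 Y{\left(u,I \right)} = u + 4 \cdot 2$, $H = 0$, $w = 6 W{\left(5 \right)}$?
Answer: $\frac{13555}{11} \approx 1232.3$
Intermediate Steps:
$w = 36$ ($w = 6 \cdot 6 = 36$)
$Y{\left(u,I \right)} = \frac{8}{3} + \frac{u}{3}$ ($Y{\left(u,I \right)} = \frac{u + 4 \cdot 2}{3} = \frac{u + 8}{3} = \frac{8 + u}{3} = \frac{8}{3} + \frac{u}{3}$)
$X{\left(q \right)} = \frac{91}{11}$ ($X{\left(q \right)} = 5 - - \frac{12}{\frac{8}{3} + \frac{1}{3} \cdot 3} = 5 - - \frac{12}{\frac{8}{3} + 1} = 5 - - \frac{12}{\frac{11}{3}} = 5 - \left(-12\right) \frac{3}{11} = 5 - - \frac{36}{11} = 5 + \frac{36}{11} = \frac{91}{11}$)
$X{\left(H \right)} + w 34 = \frac{91}{11} + 36 \cdot 34 = \frac{91}{11} + 1224 = \frac{13555}{11}$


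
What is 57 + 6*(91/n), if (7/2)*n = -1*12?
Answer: -409/4 ≈ -102.25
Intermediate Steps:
n = -24/7 (n = 2*(-1*12)/7 = (2/7)*(-12) = -24/7 ≈ -3.4286)
57 + 6*(91/n) = 57 + 6*(91/(-24/7)) = 57 + 6*(91*(-7/24)) = 57 + 6*(-637/24) = 57 - 637/4 = -409/4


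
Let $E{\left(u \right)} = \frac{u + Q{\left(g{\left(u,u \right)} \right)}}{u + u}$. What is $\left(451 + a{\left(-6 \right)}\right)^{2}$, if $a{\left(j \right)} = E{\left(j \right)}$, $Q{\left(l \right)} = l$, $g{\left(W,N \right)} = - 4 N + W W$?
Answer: $\frac{797449}{4} \approx 1.9936 \cdot 10^{5}$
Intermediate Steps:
$g{\left(W,N \right)} = W^{2} - 4 N$ ($g{\left(W,N \right)} = - 4 N + W^{2} = W^{2} - 4 N$)
$E{\left(u \right)} = \frac{u^{2} - 3 u}{2 u}$ ($E{\left(u \right)} = \frac{u + \left(u^{2} - 4 u\right)}{u + u} = \frac{u^{2} - 3 u}{2 u}$)
$a{\left(j \right)} = - \frac{3}{2} + \frac{j}{2}$
$\left(451 + a{\left(-6 \right)}\right)^{2} = \left(451 + \left(- \frac{3}{2} + \frac{1}{2} \left(-6\right)\right)\right)^{2} = \left(451 - \frac{9}{2}\right)^{2} = \left(\frac{893}{2}\right)^{2} = \frac{797449}{4}$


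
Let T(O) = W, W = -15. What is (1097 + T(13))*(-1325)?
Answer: -1433650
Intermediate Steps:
T(O) = -15
(1097 + T(13))*(-1325) = (1097 - 15)*(-1325) = 1082*(-1325) = -1433650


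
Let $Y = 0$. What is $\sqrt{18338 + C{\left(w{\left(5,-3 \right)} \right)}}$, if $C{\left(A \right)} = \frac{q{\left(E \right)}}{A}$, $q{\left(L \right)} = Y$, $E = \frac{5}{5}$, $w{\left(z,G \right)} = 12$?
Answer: $\sqrt{18338} \approx 135.42$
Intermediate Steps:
$E = 1$ ($E = 5 \cdot \frac{1}{5} = 1$)
$q{\left(L \right)} = 0$
$C{\left(A \right)} = 0$ ($C{\left(A \right)} = \frac{0}{A} = 0$)
$\sqrt{18338 + C{\left(w{\left(5,-3 \right)} \right)}} = \sqrt{18338 + 0} = \sqrt{18338}$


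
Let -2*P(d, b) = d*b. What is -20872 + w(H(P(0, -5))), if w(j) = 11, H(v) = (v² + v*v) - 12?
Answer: -20861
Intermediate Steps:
P(d, b) = -b*d/2 (P(d, b) = -d*b/2 = -b*d/2)
H(v) = -12 + 2*v² (H(v) = (v² + v²) - 12 = 2*v² - 12 = -12 + 2*v²)
-20872 + w(H(P(0, -5))) = -20872 + 11 = -20861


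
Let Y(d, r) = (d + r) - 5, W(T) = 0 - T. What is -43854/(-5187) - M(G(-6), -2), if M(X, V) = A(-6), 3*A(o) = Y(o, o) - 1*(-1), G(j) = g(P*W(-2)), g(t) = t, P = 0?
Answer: 71518/5187 ≈ 13.788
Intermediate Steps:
W(T) = -T
Y(d, r) = -5 + d + r
G(j) = 0 (G(j) = 0*(-1*(-2)) = 0*2 = 0)
A(o) = -4/3 + 2*o/3 (A(o) = ((-5 + o + o) - 1*(-1))/3 = ((-5 + 2*o) + 1)/3 = (-4 + 2*o)/3 = -4/3 + 2*o/3)
M(X, V) = -16/3 (M(X, V) = -4/3 + (⅔)*(-6) = -4/3 - 4 = -16/3)
-43854/(-5187) - M(G(-6), -2) = -43854/(-5187) - 1*(-16/3) = -43854*(-1/5187) + 16/3 = 14618/1729 + 16/3 = 71518/5187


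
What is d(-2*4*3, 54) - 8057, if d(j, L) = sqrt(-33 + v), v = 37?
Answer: -8055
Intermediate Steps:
d(j, L) = 2 (d(j, L) = sqrt(-33 + 37) = sqrt(4) = 2)
d(-2*4*3, 54) - 8057 = 2 - 8057 = -8055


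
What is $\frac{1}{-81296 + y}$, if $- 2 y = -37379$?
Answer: $- \frac{2}{125213} \approx -1.5973 \cdot 10^{-5}$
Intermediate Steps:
$y = \frac{37379}{2}$ ($y = \left(- \frac{1}{2}\right) \left(-37379\right) = \frac{37379}{2} \approx 18690.0$)
$\frac{1}{-81296 + y} = \frac{1}{-81296 + \frac{37379}{2}} = \frac{1}{- \frac{125213}{2}} = - \frac{2}{125213}$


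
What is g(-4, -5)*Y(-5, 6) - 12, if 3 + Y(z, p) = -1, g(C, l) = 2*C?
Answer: 20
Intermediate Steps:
Y(z, p) = -4 (Y(z, p) = -3 - 1 = -4)
g(-4, -5)*Y(-5, 6) - 12 = (2*(-4))*(-4) - 12 = -8*(-4) - 12 = 32 - 12 = 20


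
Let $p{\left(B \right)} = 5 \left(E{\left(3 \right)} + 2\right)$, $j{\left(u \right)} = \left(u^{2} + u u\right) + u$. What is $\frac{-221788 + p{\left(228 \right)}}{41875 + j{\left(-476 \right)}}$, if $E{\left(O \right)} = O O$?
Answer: $- \frac{221733}{494551} \approx -0.44835$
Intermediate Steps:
$j{\left(u \right)} = u + 2 u^{2}$ ($j{\left(u \right)} = \left(u^{2} + u^{2}\right) + u = 2 u^{2} + u = u + 2 u^{2}$)
$E{\left(O \right)} = O^{2}$
$p{\left(B \right)} = 55$ ($p{\left(B \right)} = 5 \left(3^{2} + 2\right) = 5 \left(9 + 2\right) = 5 \cdot 11 = 55$)
$\frac{-221788 + p{\left(228 \right)}}{41875 + j{\left(-476 \right)}} = \frac{-221788 + 55}{41875 - 476 \left(1 + 2 \left(-476\right)\right)} = - \frac{221733}{41875 - 476 \left(1 - 952\right)} = - \frac{221733}{41875 - -452676} = - \frac{221733}{41875 + 452676} = - \frac{221733}{494551}$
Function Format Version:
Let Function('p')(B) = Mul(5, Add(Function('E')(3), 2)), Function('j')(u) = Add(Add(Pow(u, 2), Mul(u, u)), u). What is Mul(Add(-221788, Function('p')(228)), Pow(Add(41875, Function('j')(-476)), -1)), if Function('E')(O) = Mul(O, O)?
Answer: Rational(-221733, 494551) ≈ -0.44835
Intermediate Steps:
Function('j')(u) = Add(u, Mul(2, Pow(u, 2))) (Function('j')(u) = Add(Add(Pow(u, 2), Pow(u, 2)), u) = Add(Mul(2, Pow(u, 2)), u) = Add(u, Mul(2, Pow(u, 2))))
Function('E')(O) = Pow(O, 2)
Function('p')(B) = 55 (Function('p')(B) = Mul(5, Add(Pow(3, 2), 2)) = Mul(5, Add(9, 2)) = Mul(5, 11) = 55)
Mul(Add(-221788, Function('p')(228)), Pow(Add(41875, Function('j')(-476)), -1)) = Mul(Add(-221788, 55), Pow(Add(41875, Mul(-476, Add(1, Mul(2, -476)))), -1)) = Mul(-221733, Pow(Add(41875, Mul(-476, Add(1, -952))), -1)) = Mul(-221733, Pow(Add(41875, Mul(-476, -951)), -1)) = Mul(-221733, Pow(Add(41875, 452676), -1)) = Mul(-221733, Pow(494551, -1)) = Mul(-221733, Rational(1, 494551)) = Rational(-221733, 494551)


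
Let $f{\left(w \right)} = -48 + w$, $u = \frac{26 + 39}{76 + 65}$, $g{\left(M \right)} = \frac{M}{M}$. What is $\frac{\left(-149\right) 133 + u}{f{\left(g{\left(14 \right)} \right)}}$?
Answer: $\frac{2794132}{6627} \approx 421.63$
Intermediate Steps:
$g{\left(M \right)} = 1$
$u = \frac{65}{141} \approx 0.46099$
$\frac{\left(-149\right) 133 + u}{f{\left(g{\left(14 \right)} \right)}} = \frac{\left(-149\right) 133 + \frac{65}{141}}{-48 + 1} = \frac{-19817 + \frac{65}{141}}{-47} = \left(- \frac{2794132}{141}\right) \left(- \frac{1}{47}\right) = \frac{2794132}{6627}$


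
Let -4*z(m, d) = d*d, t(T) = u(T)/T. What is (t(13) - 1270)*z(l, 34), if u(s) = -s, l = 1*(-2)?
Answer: 367319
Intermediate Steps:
l = -2
t(T) = -1 (t(T) = (-T)/T = -1)
z(m, d) = -d**2/4 (z(m, d) = -d*d/4 = -d**2/4)
(t(13) - 1270)*z(l, 34) = (-1 - 1270)*(-1/4*34**2) = -(-1271)*1156/4 = -1271*(-289) = 367319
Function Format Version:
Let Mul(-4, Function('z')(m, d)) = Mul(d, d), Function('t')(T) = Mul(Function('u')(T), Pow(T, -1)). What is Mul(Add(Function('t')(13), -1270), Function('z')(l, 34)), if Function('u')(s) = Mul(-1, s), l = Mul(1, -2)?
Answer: 367319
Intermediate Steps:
l = -2
Function('t')(T) = -1 (Function('t')(T) = Mul(Mul(-1, T), Pow(T, -1)) = -1)
Function('z')(m, d) = Mul(Rational(-1, 4), Pow(d, 2)) (Function('z')(m, d) = Mul(Rational(-1, 4), Mul(d, d)) = Mul(Rational(-1, 4), Pow(d, 2)))
Mul(Add(Function('t')(13), -1270), Function('z')(l, 34)) = Mul(Add(-1, -1270), Mul(Rational(-1, 4), Pow(34, 2))) = Mul(-1271, Mul(Rational(-1, 4), 1156)) = Mul(-1271, -289) = 367319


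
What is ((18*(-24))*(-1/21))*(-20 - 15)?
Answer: -720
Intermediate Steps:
((18*(-24))*(-1/21))*(-20 - 15) = -(-432)/21*(-35) = -432*(-1/21)*(-35) = (144/7)*(-35) = -720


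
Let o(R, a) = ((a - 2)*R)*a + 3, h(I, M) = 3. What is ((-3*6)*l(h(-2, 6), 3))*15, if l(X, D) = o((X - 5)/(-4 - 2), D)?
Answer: -1080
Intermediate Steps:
o(R, a) = 3 + R*a*(-2 + a) (o(R, a) = ((-2 + a)*R)*a + 3 = (R*(-2 + a))*a + 3 = R*a*(-2 + a) + 3 = 3 + R*a*(-2 + a))
l(X, D) = 3 + D**2*(5/6 - X/6) - 2*D*(5/6 - X/6) (l(X, D) = 3 + ((X - 5)/(-4 - 2))*D**2 - 2*(X - 5)/(-4 - 2)*D = 3 + ((-5 + X)/(-6))*D**2 - 2*(-5 + X)/(-6)*D = 3 + ((-5 + X)*(-1/6))*D**2 - 2*(-5 + X)*(-1/6)*D = 3 + (5/6 - X/6)*D**2 - 2*(5/6 - X/6)*D = 3 + D**2*(5/6 - X/6) - 2*D*(5/6 - X/6))
((-3*6)*l(h(-2, 6), 3))*15 = ((-3*6)*(3 + (1/3)*3*(-5 + 3) + (1/6)*3**2*(5 - 1*3)))*15 = -18*(3 + (1/3)*3*(-2) + (1/6)*9*(5 - 3))*15 = -18*(3 - 2 + (1/6)*9*2)*15 = -18*(3 - 2 + 3)*15 = -18*4*15 = -72*15 = -1080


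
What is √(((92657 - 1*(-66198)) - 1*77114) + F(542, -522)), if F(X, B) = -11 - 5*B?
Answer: 2*√21085 ≈ 290.41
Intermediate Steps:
√(((92657 - 1*(-66198)) - 1*77114) + F(542, -522)) = √(((92657 - 1*(-66198)) - 1*77114) + (-11 - 5*(-522))) = √(((92657 + 66198) - 77114) + (-11 + 2610)) = √((158855 - 77114) + 2599) = √(81741 + 2599) = √84340 = 2*√21085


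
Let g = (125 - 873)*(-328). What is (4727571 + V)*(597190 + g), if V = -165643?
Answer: 3843579445552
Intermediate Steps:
g = 245344 (g = -748*(-328) = 245344)
(4727571 + V)*(597190 + g) = (4727571 - 165643)*(597190 + 245344) = 4561928*842534 = 3843579445552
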